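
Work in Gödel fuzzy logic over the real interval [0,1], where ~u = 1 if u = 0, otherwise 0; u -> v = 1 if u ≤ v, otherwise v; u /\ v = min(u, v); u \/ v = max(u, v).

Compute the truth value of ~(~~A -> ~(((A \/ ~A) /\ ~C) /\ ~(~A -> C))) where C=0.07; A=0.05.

0.00

~A: Gödel ¬ of 0.05 = 0 (operand ≠ 0)
~~A: Gödel ¬ of 0 = 1 (operand is 0)
~A: Gödel ¬ of 0.05 = 0 (operand ≠ 0)
(A \/ ~A) = max(0.05, 0) = 0.05
~C: Gödel ¬ of 0.07 = 0 (operand ≠ 0)
((A \/ ~A) /\ ~C) = min(0.05, 0) = 0
~A: Gödel ¬ of 0.05 = 0 (operand ≠ 0)
(~A -> C): 0 ≤ 0.07, so result = 1
~(~A -> C): Gödel ¬ of 1 = 0 (operand ≠ 0)
(((A \/ ~A) /\ ~C) /\ ~(~A -> C)) = min(0, 0) = 0
~(((A \/ ~A) /\ ~C) /\ ~(~A -> C)): Gödel ¬ of 0 = 1 (operand is 0)
(~~A -> ~(((A \/ ~A) /\ ~C) /\ ~(~A -> C))): 1 ≤ 1, so result = 1
~(~~A -> ~(((A \/ ~A) /\ ~C) /\ ~(~A -> C))): Gödel ¬ of 1 = 0 (operand ≠ 0)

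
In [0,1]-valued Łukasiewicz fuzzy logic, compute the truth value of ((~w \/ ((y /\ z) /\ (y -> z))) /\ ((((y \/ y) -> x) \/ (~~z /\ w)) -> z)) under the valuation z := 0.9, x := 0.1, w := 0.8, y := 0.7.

0.70

~w: Łukasiewicz ¬ gives 1 − 0.8 = 0.2
(y /\ z) = min(0.7, 0.9) = 0.7
(y -> z): min(1, 1 − 0.7 + 0.9) = 1
((y /\ z) /\ (y -> z)) = min(0.7, 1) = 0.7
(~w \/ ((y /\ z) /\ (y -> z))) = max(0.2, 0.7) = 0.7
(y \/ y) = max(0.7, 0.7) = 0.7
((y \/ y) -> x): min(1, 1 − 0.7 + 0.1) = 0.4
~z: Łukasiewicz ¬ gives 1 − 0.9 = 0.1
~~z: Łukasiewicz ¬ gives 1 − 0.1 = 0.9
(~~z /\ w) = min(0.9, 0.8) = 0.8
(((y \/ y) -> x) \/ (~~z /\ w)) = max(0.4, 0.8) = 0.8
((((y \/ y) -> x) \/ (~~z /\ w)) -> z): min(1, 1 − 0.8 + 0.9) = 1
((~w \/ ((y /\ z) /\ (y -> z))) /\ ((((y \/ y) -> x) \/ (~~z /\ w)) -> z)) = min(0.7, 1) = 0.7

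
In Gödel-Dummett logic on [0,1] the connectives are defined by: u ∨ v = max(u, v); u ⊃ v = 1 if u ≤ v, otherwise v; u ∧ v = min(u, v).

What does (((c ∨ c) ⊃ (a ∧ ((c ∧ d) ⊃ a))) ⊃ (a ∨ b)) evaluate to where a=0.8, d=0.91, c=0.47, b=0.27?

0.80

(c ∨ c) = max(0.47, 0.47) = 0.47
(c ∧ d) = min(0.47, 0.91) = 0.47
((c ∧ d) ⊃ a): 0.47 ≤ 0.8, so result = 1
(a ∧ ((c ∧ d) ⊃ a)) = min(0.8, 1) = 0.8
((c ∨ c) ⊃ (a ∧ ((c ∧ d) ⊃ a))): 0.47 ≤ 0.8, so result = 1
(a ∨ b) = max(0.8, 0.27) = 0.8
(((c ∨ c) ⊃ (a ∧ ((c ∧ d) ⊃ a))) ⊃ (a ∨ b)): 1 > 0.8, so result = 0.8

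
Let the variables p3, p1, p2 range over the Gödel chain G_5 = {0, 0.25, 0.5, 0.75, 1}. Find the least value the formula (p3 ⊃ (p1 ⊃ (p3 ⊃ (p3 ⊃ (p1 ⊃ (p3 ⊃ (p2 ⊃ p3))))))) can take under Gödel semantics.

Every assignment gives 1. For instance at p3 = 0, p1 = 0, p2 = 0:
  (p2 ⊃ p3): 0 ≤ 0, so result = 1
  (p3 ⊃ (p2 ⊃ p3)): 0 ≤ 1, so result = 1
  (p1 ⊃ (p3 ⊃ (p2 ⊃ p3))): 0 ≤ 1, so result = 1
  (p3 ⊃ (p1 ⊃ (p3 ⊃ (p2 ⊃ p3)))): 0 ≤ 1, so result = 1
  (p3 ⊃ (p3 ⊃ (p1 ⊃ (p3 ⊃ (p2 ⊃ p3))))): 0 ≤ 1, so result = 1
  (p1 ⊃ (p3 ⊃ (p3 ⊃ (p1 ⊃ (p3 ⊃ (p2 ⊃ p3)))))): 0 ≤ 1, so result = 1
  (p3 ⊃ (p1 ⊃ (p3 ⊃ (p3 ⊃ (p1 ⊃ (p3 ⊃ (p2 ⊃ p3))))))): 0 ≤ 1, so result = 1
All 125 assignments give value 1 — the formula is a G_5-tautology.

1.00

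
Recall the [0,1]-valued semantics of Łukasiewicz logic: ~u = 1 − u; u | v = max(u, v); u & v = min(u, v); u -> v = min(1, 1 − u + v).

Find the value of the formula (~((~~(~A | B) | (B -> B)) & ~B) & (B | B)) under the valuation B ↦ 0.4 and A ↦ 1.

~A: Łukasiewicz ¬ gives 1 − 1 = 0
(~A | B) = max(0, 0.4) = 0.4
~(~A | B): Łukasiewicz ¬ gives 1 − 0.4 = 0.6
~~(~A | B): Łukasiewicz ¬ gives 1 − 0.6 = 0.4
(B -> B): min(1, 1 − 0.4 + 0.4) = 1
(~~(~A | B) | (B -> B)) = max(0.4, 1) = 1
~B: Łukasiewicz ¬ gives 1 − 0.4 = 0.6
((~~(~A | B) | (B -> B)) & ~B) = min(1, 0.6) = 0.6
~((~~(~A | B) | (B -> B)) & ~B): Łukasiewicz ¬ gives 1 − 0.6 = 0.4
(B | B) = max(0.4, 0.4) = 0.4
(~((~~(~A | B) | (B -> B)) & ~B) & (B | B)) = min(0.4, 0.4) = 0.4

0.40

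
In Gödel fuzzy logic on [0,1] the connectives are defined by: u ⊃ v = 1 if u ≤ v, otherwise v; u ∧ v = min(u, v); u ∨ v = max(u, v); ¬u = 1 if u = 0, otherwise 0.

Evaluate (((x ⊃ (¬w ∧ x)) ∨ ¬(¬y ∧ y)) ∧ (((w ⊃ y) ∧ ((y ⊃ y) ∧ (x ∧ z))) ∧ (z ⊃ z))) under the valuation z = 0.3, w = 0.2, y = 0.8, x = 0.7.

¬w: Gödel ¬ of 0.2 = 0 (operand ≠ 0)
(¬w ∧ x) = min(0, 0.7) = 0
(x ⊃ (¬w ∧ x)): 0.7 > 0, so result = 0
¬y: Gödel ¬ of 0.8 = 0 (operand ≠ 0)
(¬y ∧ y) = min(0, 0.8) = 0
¬(¬y ∧ y): Gödel ¬ of 0 = 1 (operand is 0)
((x ⊃ (¬w ∧ x)) ∨ ¬(¬y ∧ y)) = max(0, 1) = 1
(w ⊃ y): 0.2 ≤ 0.8, so result = 1
(y ⊃ y): 0.8 ≤ 0.8, so result = 1
(x ∧ z) = min(0.7, 0.3) = 0.3
((y ⊃ y) ∧ (x ∧ z)) = min(1, 0.3) = 0.3
((w ⊃ y) ∧ ((y ⊃ y) ∧ (x ∧ z))) = min(1, 0.3) = 0.3
(z ⊃ z): 0.3 ≤ 0.3, so result = 1
(((w ⊃ y) ∧ ((y ⊃ y) ∧ (x ∧ z))) ∧ (z ⊃ z)) = min(0.3, 1) = 0.3
(((x ⊃ (¬w ∧ x)) ∨ ¬(¬y ∧ y)) ∧ (((w ⊃ y) ∧ ((y ⊃ y) ∧ (x ∧ z))) ∧ (z ⊃ z))) = min(1, 0.3) = 0.3

0.30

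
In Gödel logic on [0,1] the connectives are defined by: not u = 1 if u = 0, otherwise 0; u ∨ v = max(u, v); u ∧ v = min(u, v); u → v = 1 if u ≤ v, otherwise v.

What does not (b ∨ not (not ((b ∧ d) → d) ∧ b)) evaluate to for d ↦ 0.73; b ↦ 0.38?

0.00

(b ∧ d) = min(0.38, 0.73) = 0.38
((b ∧ d) → d): 0.38 ≤ 0.73, so result = 1
not ((b ∧ d) → d): Gödel ¬ of 1 = 0 (operand ≠ 0)
(not ((b ∧ d) → d) ∧ b) = min(0, 0.38) = 0
not (not ((b ∧ d) → d) ∧ b): Gödel ¬ of 0 = 1 (operand is 0)
(b ∨ not (not ((b ∧ d) → d) ∧ b)) = max(0.38, 1) = 1
not (b ∨ not (not ((b ∧ d) → d) ∧ b)): Gödel ¬ of 1 = 0 (operand ≠ 0)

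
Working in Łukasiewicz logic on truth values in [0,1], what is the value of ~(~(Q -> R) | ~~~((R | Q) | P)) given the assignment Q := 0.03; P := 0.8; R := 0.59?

0.80

(Q -> R): min(1, 1 − 0.03 + 0.59) = 1
~(Q -> R): Łukasiewicz ¬ gives 1 − 1 = 0
(R | Q) = max(0.59, 0.03) = 0.59
((R | Q) | P) = max(0.59, 0.8) = 0.8
~((R | Q) | P): Łukasiewicz ¬ gives 1 − 0.8 = 0.2
~~((R | Q) | P): Łukasiewicz ¬ gives 1 − 0.2 = 0.8
~~~((R | Q) | P): Łukasiewicz ¬ gives 1 − 0.8 = 0.2
(~(Q -> R) | ~~~((R | Q) | P)) = max(0, 0.2) = 0.2
~(~(Q -> R) | ~~~((R | Q) | P)): Łukasiewicz ¬ gives 1 − 0.2 = 0.8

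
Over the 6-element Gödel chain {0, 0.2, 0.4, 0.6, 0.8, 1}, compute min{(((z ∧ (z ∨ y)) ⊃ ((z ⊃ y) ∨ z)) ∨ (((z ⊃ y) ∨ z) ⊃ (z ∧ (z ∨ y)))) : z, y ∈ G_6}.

1.00

Every assignment gives 1. For instance at z = 0, y = 0:
  (z ∨ y) = max(0, 0) = 0
  (z ∧ (z ∨ y)) = min(0, 0) = 0
  (z ⊃ y): 0 ≤ 0, so result = 1
  ((z ⊃ y) ∨ z) = max(1, 0) = 1
  ((z ∧ (z ∨ y)) ⊃ ((z ⊃ y) ∨ z)): 0 ≤ 1, so result = 1
  (z ⊃ y): 0 ≤ 0, so result = 1
  ((z ⊃ y) ∨ z) = max(1, 0) = 1
  (z ∨ y) = max(0, 0) = 0
  (z ∧ (z ∨ y)) = min(0, 0) = 0
  (((z ⊃ y) ∨ z) ⊃ (z ∧ (z ∨ y))): 1 > 0, so result = 0
  (((z ∧ (z ∨ y)) ⊃ ((z ⊃ y) ∨ z)) ∨ (((z ⊃ y) ∨ z) ⊃ (z ∧ (z ∨ y)))) = max(1, 0) = 1
All 36 assignments give value 1 — the formula is a G_6-tautology.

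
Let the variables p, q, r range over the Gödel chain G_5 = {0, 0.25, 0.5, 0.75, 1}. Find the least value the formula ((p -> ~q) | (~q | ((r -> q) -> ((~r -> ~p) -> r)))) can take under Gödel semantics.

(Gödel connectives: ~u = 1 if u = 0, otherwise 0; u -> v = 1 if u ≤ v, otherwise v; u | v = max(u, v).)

The minimum is attained at p = 0.25, q = 0.25, r = 0.25:
  ~q: Gödel ¬ of 0.25 = 0 (operand ≠ 0)
  (p -> ~q): 0.25 > 0, so result = 0
  ~q: Gödel ¬ of 0.25 = 0 (operand ≠ 0)
  (r -> q): 0.25 ≤ 0.25, so result = 1
  ~r: Gödel ¬ of 0.25 = 0 (operand ≠ 0)
  ~p: Gödel ¬ of 0.25 = 0 (operand ≠ 0)
  (~r -> ~p): 0 ≤ 0, so result = 1
  ((~r -> ~p) -> r): 1 > 0.25, so result = 0.25
  ((r -> q) -> ((~r -> ~p) -> r)): 1 > 0.25, so result = 0.25
  (~q | ((r -> q) -> ((~r -> ~p) -> r))) = max(0, 0.25) = 0.25
  ((p -> ~q) | (~q | ((r -> q) -> ((~r -> ~p) -> r)))) = max(0, 0.25) = 0.25
Checking all 125 assignments confirms none give a value below 0.25.

0.25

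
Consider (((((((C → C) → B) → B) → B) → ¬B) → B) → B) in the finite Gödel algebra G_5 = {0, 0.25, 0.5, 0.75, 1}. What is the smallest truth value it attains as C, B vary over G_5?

0.25

The minimum is attained at C = 0, B = 0.25:
  (C → C): 0 ≤ 0, so result = 1
  ((C → C) → B): 1 > 0.25, so result = 0.25
  (((C → C) → B) → B): 0.25 ≤ 0.25, so result = 1
  ((((C → C) → B) → B) → B): 1 > 0.25, so result = 0.25
  ¬B: Gödel ¬ of 0.25 = 0 (operand ≠ 0)
  (((((C → C) → B) → B) → B) → ¬B): 0.25 > 0, so result = 0
  ((((((C → C) → B) → B) → B) → ¬B) → B): 0 ≤ 0.25, so result = 1
  (((((((C → C) → B) → B) → B) → ¬B) → B) → B): 1 > 0.25, so result = 0.25
Checking all 25 assignments confirms none give a value below 0.25.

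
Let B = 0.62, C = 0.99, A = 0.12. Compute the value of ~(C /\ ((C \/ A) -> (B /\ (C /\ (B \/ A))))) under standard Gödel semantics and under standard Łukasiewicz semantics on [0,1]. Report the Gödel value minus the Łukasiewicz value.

-0.37

Gödel evaluation:
  (C \/ A) = max(0.99, 0.12) = 0.99
  (B \/ A) = max(0.62, 0.12) = 0.62
  (C /\ (B \/ A)) = min(0.99, 0.62) = 0.62
  (B /\ (C /\ (B \/ A))) = min(0.62, 0.62) = 0.62
  ((C \/ A) -> (B /\ (C /\ (B \/ A)))): 0.99 > 0.62, so result = 0.62
  (C /\ ((C \/ A) -> (B /\ (C /\ (B \/ A))))) = min(0.99, 0.62) = 0.62
  ~(C /\ ((C \/ A) -> (B /\ (C /\ (B \/ A))))): Gödel ¬ of 0.62 = 0 (operand ≠ 0)
  Gödel value = 0
Łukasiewicz evaluation:
  (C \/ A) = max(0.99, 0.12) = 0.99
  (B \/ A) = max(0.62, 0.12) = 0.62
  (C /\ (B \/ A)) = min(0.99, 0.62) = 0.62
  (B /\ (C /\ (B \/ A))) = min(0.62, 0.62) = 0.62
  ((C \/ A) -> (B /\ (C /\ (B \/ A)))): min(1, 1 − 0.99 + 0.62) = 0.63
  (C /\ ((C \/ A) -> (B /\ (C /\ (B \/ A))))) = min(0.99, 0.63) = 0.63
  ~(C /\ ((C \/ A) -> (B /\ (C /\ (B \/ A))))): Łukasiewicz ¬ gives 1 − 0.63 = 0.37
  Łukasiewicz value = 0.37
Difference: 0 − 0.37 = -0.37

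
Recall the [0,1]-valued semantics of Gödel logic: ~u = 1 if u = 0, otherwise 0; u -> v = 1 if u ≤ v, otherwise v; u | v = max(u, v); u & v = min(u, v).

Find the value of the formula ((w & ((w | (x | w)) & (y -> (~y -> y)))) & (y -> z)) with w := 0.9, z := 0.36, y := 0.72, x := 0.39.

(x | w) = max(0.39, 0.9) = 0.9
(w | (x | w)) = max(0.9, 0.9) = 0.9
~y: Gödel ¬ of 0.72 = 0 (operand ≠ 0)
(~y -> y): 0 ≤ 0.72, so result = 1
(y -> (~y -> y)): 0.72 ≤ 1, so result = 1
((w | (x | w)) & (y -> (~y -> y))) = min(0.9, 1) = 0.9
(w & ((w | (x | w)) & (y -> (~y -> y)))) = min(0.9, 0.9) = 0.9
(y -> z): 0.72 > 0.36, so result = 0.36
((w & ((w | (x | w)) & (y -> (~y -> y)))) & (y -> z)) = min(0.9, 0.36) = 0.36

0.36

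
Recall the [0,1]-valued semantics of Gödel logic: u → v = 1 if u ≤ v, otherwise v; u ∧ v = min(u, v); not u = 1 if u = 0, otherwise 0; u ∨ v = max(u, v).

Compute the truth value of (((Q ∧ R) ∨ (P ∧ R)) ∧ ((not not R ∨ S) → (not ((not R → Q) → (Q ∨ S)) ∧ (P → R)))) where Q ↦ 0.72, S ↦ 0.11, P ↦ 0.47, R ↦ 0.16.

(Q ∧ R) = min(0.72, 0.16) = 0.16
(P ∧ R) = min(0.47, 0.16) = 0.16
((Q ∧ R) ∨ (P ∧ R)) = max(0.16, 0.16) = 0.16
not R: Gödel ¬ of 0.16 = 0 (operand ≠ 0)
not not R: Gödel ¬ of 0 = 1 (operand is 0)
(not not R ∨ S) = max(1, 0.11) = 1
not R: Gödel ¬ of 0.16 = 0 (operand ≠ 0)
(not R → Q): 0 ≤ 0.72, so result = 1
(Q ∨ S) = max(0.72, 0.11) = 0.72
((not R → Q) → (Q ∨ S)): 1 > 0.72, so result = 0.72
not ((not R → Q) → (Q ∨ S)): Gödel ¬ of 0.72 = 0 (operand ≠ 0)
(P → R): 0.47 > 0.16, so result = 0.16
(not ((not R → Q) → (Q ∨ S)) ∧ (P → R)) = min(0, 0.16) = 0
((not not R ∨ S) → (not ((not R → Q) → (Q ∨ S)) ∧ (P → R))): 1 > 0, so result = 0
(((Q ∧ R) ∨ (P ∧ R)) ∧ ((not not R ∨ S) → (not ((not R → Q) → (Q ∨ S)) ∧ (P → R)))) = min(0.16, 0) = 0

0.00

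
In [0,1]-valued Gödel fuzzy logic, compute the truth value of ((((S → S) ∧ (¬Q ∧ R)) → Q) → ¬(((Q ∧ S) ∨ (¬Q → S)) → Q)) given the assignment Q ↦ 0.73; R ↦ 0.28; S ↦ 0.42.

0.00

(S → S): 0.42 ≤ 0.42, so result = 1
¬Q: Gödel ¬ of 0.73 = 0 (operand ≠ 0)
(¬Q ∧ R) = min(0, 0.28) = 0
((S → S) ∧ (¬Q ∧ R)) = min(1, 0) = 0
(((S → S) ∧ (¬Q ∧ R)) → Q): 0 ≤ 0.73, so result = 1
(Q ∧ S) = min(0.73, 0.42) = 0.42
¬Q: Gödel ¬ of 0.73 = 0 (operand ≠ 0)
(¬Q → S): 0 ≤ 0.42, so result = 1
((Q ∧ S) ∨ (¬Q → S)) = max(0.42, 1) = 1
(((Q ∧ S) ∨ (¬Q → S)) → Q): 1 > 0.73, so result = 0.73
¬(((Q ∧ S) ∨ (¬Q → S)) → Q): Gödel ¬ of 0.73 = 0 (operand ≠ 0)
((((S → S) ∧ (¬Q ∧ R)) → Q) → ¬(((Q ∧ S) ∨ (¬Q → S)) → Q)): 1 > 0, so result = 0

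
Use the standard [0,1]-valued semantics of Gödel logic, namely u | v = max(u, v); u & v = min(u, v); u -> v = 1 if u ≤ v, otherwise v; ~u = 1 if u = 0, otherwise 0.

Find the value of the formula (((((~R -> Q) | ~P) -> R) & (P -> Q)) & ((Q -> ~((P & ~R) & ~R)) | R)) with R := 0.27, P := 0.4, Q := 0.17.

0.17

~R: Gödel ¬ of 0.27 = 0 (operand ≠ 0)
(~R -> Q): 0 ≤ 0.17, so result = 1
~P: Gödel ¬ of 0.4 = 0 (operand ≠ 0)
((~R -> Q) | ~P) = max(1, 0) = 1
(((~R -> Q) | ~P) -> R): 1 > 0.27, so result = 0.27
(P -> Q): 0.4 > 0.17, so result = 0.17
((((~R -> Q) | ~P) -> R) & (P -> Q)) = min(0.27, 0.17) = 0.17
~R: Gödel ¬ of 0.27 = 0 (operand ≠ 0)
(P & ~R) = min(0.4, 0) = 0
~R: Gödel ¬ of 0.27 = 0 (operand ≠ 0)
((P & ~R) & ~R) = min(0, 0) = 0
~((P & ~R) & ~R): Gödel ¬ of 0 = 1 (operand is 0)
(Q -> ~((P & ~R) & ~R)): 0.17 ≤ 1, so result = 1
((Q -> ~((P & ~R) & ~R)) | R) = max(1, 0.27) = 1
(((((~R -> Q) | ~P) -> R) & (P -> Q)) & ((Q -> ~((P & ~R) & ~R)) | R)) = min(0.17, 1) = 0.17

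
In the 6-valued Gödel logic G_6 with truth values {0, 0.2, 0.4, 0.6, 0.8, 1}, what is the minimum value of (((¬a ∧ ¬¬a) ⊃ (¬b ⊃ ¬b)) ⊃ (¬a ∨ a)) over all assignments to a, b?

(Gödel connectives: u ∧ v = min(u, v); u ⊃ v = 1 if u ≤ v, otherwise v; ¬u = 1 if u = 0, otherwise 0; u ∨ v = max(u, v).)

The minimum is attained at a = 0.2, b = 0:
  ¬a: Gödel ¬ of 0.2 = 0 (operand ≠ 0)
  ¬a: Gödel ¬ of 0.2 = 0 (operand ≠ 0)
  ¬¬a: Gödel ¬ of 0 = 1 (operand is 0)
  (¬a ∧ ¬¬a) = min(0, 1) = 0
  ¬b: Gödel ¬ of 0 = 1 (operand is 0)
  ¬b: Gödel ¬ of 0 = 1 (operand is 0)
  (¬b ⊃ ¬b): 1 ≤ 1, so result = 1
  ((¬a ∧ ¬¬a) ⊃ (¬b ⊃ ¬b)): 0 ≤ 1, so result = 1
  ¬a: Gödel ¬ of 0.2 = 0 (operand ≠ 0)
  (¬a ∨ a) = max(0, 0.2) = 0.2
  (((¬a ∧ ¬¬a) ⊃ (¬b ⊃ ¬b)) ⊃ (¬a ∨ a)): 1 > 0.2, so result = 0.2
Checking all 36 assignments confirms none give a value below 0.20.

0.20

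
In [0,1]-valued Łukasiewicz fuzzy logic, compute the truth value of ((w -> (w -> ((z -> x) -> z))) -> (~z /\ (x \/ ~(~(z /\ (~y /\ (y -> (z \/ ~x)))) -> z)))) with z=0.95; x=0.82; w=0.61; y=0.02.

0.05

(z -> x): min(1, 1 − 0.95 + 0.82) = 0.87
((z -> x) -> z): min(1, 1 − 0.87 + 0.95) = 1
(w -> ((z -> x) -> z)): min(1, 1 − 0.61 + 1) = 1
(w -> (w -> ((z -> x) -> z))): min(1, 1 − 0.61 + 1) = 1
~z: Łukasiewicz ¬ gives 1 − 0.95 = 0.05
~y: Łukasiewicz ¬ gives 1 − 0.02 = 0.98
~x: Łukasiewicz ¬ gives 1 − 0.82 = 0.18
(z \/ ~x) = max(0.95, 0.18) = 0.95
(y -> (z \/ ~x)): min(1, 1 − 0.02 + 0.95) = 1
(~y /\ (y -> (z \/ ~x))) = min(0.98, 1) = 0.98
(z /\ (~y /\ (y -> (z \/ ~x)))) = min(0.95, 0.98) = 0.95
~(z /\ (~y /\ (y -> (z \/ ~x)))): Łukasiewicz ¬ gives 1 − 0.95 = 0.05
(~(z /\ (~y /\ (y -> (z \/ ~x)))) -> z): min(1, 1 − 0.05 + 0.95) = 1
~(~(z /\ (~y /\ (y -> (z \/ ~x)))) -> z): Łukasiewicz ¬ gives 1 − 1 = 0
(x \/ ~(~(z /\ (~y /\ (y -> (z \/ ~x)))) -> z)) = max(0.82, 0) = 0.82
(~z /\ (x \/ ~(~(z /\ (~y /\ (y -> (z \/ ~x)))) -> z))) = min(0.05, 0.82) = 0.05
((w -> (w -> ((z -> x) -> z))) -> (~z /\ (x \/ ~(~(z /\ (~y /\ (y -> (z \/ ~x)))) -> z)))): min(1, 1 − 1 + 0.05) = 0.05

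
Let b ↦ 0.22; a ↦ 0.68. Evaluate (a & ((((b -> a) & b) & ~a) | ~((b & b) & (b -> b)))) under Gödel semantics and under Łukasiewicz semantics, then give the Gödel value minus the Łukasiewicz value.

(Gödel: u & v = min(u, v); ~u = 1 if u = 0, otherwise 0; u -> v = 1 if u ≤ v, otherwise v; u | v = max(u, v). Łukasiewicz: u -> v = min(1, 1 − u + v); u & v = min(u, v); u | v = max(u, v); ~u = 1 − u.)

-0.68

Gödel evaluation:
  (b -> a): 0.22 ≤ 0.68, so result = 1
  ((b -> a) & b) = min(1, 0.22) = 0.22
  ~a: Gödel ¬ of 0.68 = 0 (operand ≠ 0)
  (((b -> a) & b) & ~a) = min(0.22, 0) = 0
  (b & b) = min(0.22, 0.22) = 0.22
  (b -> b): 0.22 ≤ 0.22, so result = 1
  ((b & b) & (b -> b)) = min(0.22, 1) = 0.22
  ~((b & b) & (b -> b)): Gödel ¬ of 0.22 = 0 (operand ≠ 0)
  ((((b -> a) & b) & ~a) | ~((b & b) & (b -> b))) = max(0, 0) = 0
  (a & ((((b -> a) & b) & ~a) | ~((b & b) & (b -> b)))) = min(0.68, 0) = 0
  Gödel value = 0
Łukasiewicz evaluation:
  (b -> a): min(1, 1 − 0.22 + 0.68) = 1
  ((b -> a) & b) = min(1, 0.22) = 0.22
  ~a: Łukasiewicz ¬ gives 1 − 0.68 = 0.32
  (((b -> a) & b) & ~a) = min(0.22, 0.32) = 0.22
  (b & b) = min(0.22, 0.22) = 0.22
  (b -> b): min(1, 1 − 0.22 + 0.22) = 1
  ((b & b) & (b -> b)) = min(0.22, 1) = 0.22
  ~((b & b) & (b -> b)): Łukasiewicz ¬ gives 1 − 0.22 = 0.78
  ((((b -> a) & b) & ~a) | ~((b & b) & (b -> b))) = max(0.22, 0.78) = 0.78
  (a & ((((b -> a) & b) & ~a) | ~((b & b) & (b -> b)))) = min(0.68, 0.78) = 0.68
  Łukasiewicz value = 0.68
Difference: 0 − 0.68 = -0.68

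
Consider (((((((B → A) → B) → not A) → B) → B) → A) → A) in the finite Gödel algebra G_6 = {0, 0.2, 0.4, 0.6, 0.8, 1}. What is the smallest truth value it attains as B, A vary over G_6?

0.20

The minimum is attained at B = 0.2, A = 0.2:
  (B → A): 0.2 ≤ 0.2, so result = 1
  ((B → A) → B): 1 > 0.2, so result = 0.2
  not A: Gödel ¬ of 0.2 = 0 (operand ≠ 0)
  (((B → A) → B) → not A): 0.2 > 0, so result = 0
  ((((B → A) → B) → not A) → B): 0 ≤ 0.2, so result = 1
  (((((B → A) → B) → not A) → B) → B): 1 > 0.2, so result = 0.2
  ((((((B → A) → B) → not A) → B) → B) → A): 0.2 ≤ 0.2, so result = 1
  (((((((B → A) → B) → not A) → B) → B) → A) → A): 1 > 0.2, so result = 0.2
Checking all 36 assignments confirms none give a value below 0.20.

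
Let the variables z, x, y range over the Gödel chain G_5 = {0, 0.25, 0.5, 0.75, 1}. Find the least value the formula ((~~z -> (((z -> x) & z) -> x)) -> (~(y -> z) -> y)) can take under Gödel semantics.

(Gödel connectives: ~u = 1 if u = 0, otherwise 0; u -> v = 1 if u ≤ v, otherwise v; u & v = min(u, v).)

0.25

The minimum is attained at z = 0, x = 0, y = 0.25:
  ~z: Gödel ¬ of 0 = 1 (operand is 0)
  ~~z: Gödel ¬ of 1 = 0 (operand ≠ 0)
  (z -> x): 0 ≤ 0, so result = 1
  ((z -> x) & z) = min(1, 0) = 0
  (((z -> x) & z) -> x): 0 ≤ 0, so result = 1
  (~~z -> (((z -> x) & z) -> x)): 0 ≤ 1, so result = 1
  (y -> z): 0.25 > 0, so result = 0
  ~(y -> z): Gödel ¬ of 0 = 1 (operand is 0)
  (~(y -> z) -> y): 1 > 0.25, so result = 0.25
  ((~~z -> (((z -> x) & z) -> x)) -> (~(y -> z) -> y)): 1 > 0.25, so result = 0.25
Checking all 125 assignments confirms none give a value below 0.25.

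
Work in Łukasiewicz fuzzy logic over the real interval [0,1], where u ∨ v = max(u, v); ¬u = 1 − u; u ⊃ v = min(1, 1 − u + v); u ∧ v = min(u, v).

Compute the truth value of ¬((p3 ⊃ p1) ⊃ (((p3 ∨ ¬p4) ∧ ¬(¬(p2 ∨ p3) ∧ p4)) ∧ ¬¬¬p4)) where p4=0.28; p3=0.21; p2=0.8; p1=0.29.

0.28

(p3 ⊃ p1): min(1, 1 − 0.21 + 0.29) = 1
¬p4: Łukasiewicz ¬ gives 1 − 0.28 = 0.72
(p3 ∨ ¬p4) = max(0.21, 0.72) = 0.72
(p2 ∨ p3) = max(0.8, 0.21) = 0.8
¬(p2 ∨ p3): Łukasiewicz ¬ gives 1 − 0.8 = 0.2
(¬(p2 ∨ p3) ∧ p4) = min(0.2, 0.28) = 0.2
¬(¬(p2 ∨ p3) ∧ p4): Łukasiewicz ¬ gives 1 − 0.2 = 0.8
((p3 ∨ ¬p4) ∧ ¬(¬(p2 ∨ p3) ∧ p4)) = min(0.72, 0.8) = 0.72
¬p4: Łukasiewicz ¬ gives 1 − 0.28 = 0.72
¬¬p4: Łukasiewicz ¬ gives 1 − 0.72 = 0.28
¬¬¬p4: Łukasiewicz ¬ gives 1 − 0.28 = 0.72
(((p3 ∨ ¬p4) ∧ ¬(¬(p2 ∨ p3) ∧ p4)) ∧ ¬¬¬p4) = min(0.72, 0.72) = 0.72
((p3 ⊃ p1) ⊃ (((p3 ∨ ¬p4) ∧ ¬(¬(p2 ∨ p3) ∧ p4)) ∧ ¬¬¬p4)): min(1, 1 − 1 + 0.72) = 0.72
¬((p3 ⊃ p1) ⊃ (((p3 ∨ ¬p4) ∧ ¬(¬(p2 ∨ p3) ∧ p4)) ∧ ¬¬¬p4)): Łukasiewicz ¬ gives 1 − 0.72 = 0.28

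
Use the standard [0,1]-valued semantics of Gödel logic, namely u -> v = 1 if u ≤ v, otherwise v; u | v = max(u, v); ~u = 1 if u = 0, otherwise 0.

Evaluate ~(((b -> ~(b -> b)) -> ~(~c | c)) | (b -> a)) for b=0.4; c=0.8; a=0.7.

0.00

(b -> b): 0.4 ≤ 0.4, so result = 1
~(b -> b): Gödel ¬ of 1 = 0 (operand ≠ 0)
(b -> ~(b -> b)): 0.4 > 0, so result = 0
~c: Gödel ¬ of 0.8 = 0 (operand ≠ 0)
(~c | c) = max(0, 0.8) = 0.8
~(~c | c): Gödel ¬ of 0.8 = 0 (operand ≠ 0)
((b -> ~(b -> b)) -> ~(~c | c)): 0 ≤ 0, so result = 1
(b -> a): 0.4 ≤ 0.7, so result = 1
(((b -> ~(b -> b)) -> ~(~c | c)) | (b -> a)) = max(1, 1) = 1
~(((b -> ~(b -> b)) -> ~(~c | c)) | (b -> a)): Gödel ¬ of 1 = 0 (operand ≠ 0)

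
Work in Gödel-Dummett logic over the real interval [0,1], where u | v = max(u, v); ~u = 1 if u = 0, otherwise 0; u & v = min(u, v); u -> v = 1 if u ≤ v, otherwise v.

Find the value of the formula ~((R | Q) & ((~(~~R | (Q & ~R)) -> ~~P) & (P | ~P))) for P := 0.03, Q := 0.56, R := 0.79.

(R | Q) = max(0.79, 0.56) = 0.79
~R: Gödel ¬ of 0.79 = 0 (operand ≠ 0)
~~R: Gödel ¬ of 0 = 1 (operand is 0)
~R: Gödel ¬ of 0.79 = 0 (operand ≠ 0)
(Q & ~R) = min(0.56, 0) = 0
(~~R | (Q & ~R)) = max(1, 0) = 1
~(~~R | (Q & ~R)): Gödel ¬ of 1 = 0 (operand ≠ 0)
~P: Gödel ¬ of 0.03 = 0 (operand ≠ 0)
~~P: Gödel ¬ of 0 = 1 (operand is 0)
(~(~~R | (Q & ~R)) -> ~~P): 0 ≤ 1, so result = 1
~P: Gödel ¬ of 0.03 = 0 (operand ≠ 0)
(P | ~P) = max(0.03, 0) = 0.03
((~(~~R | (Q & ~R)) -> ~~P) & (P | ~P)) = min(1, 0.03) = 0.03
((R | Q) & ((~(~~R | (Q & ~R)) -> ~~P) & (P | ~P))) = min(0.79, 0.03) = 0.03
~((R | Q) & ((~(~~R | (Q & ~R)) -> ~~P) & (P | ~P))): Gödel ¬ of 0.03 = 0 (operand ≠ 0)

0.00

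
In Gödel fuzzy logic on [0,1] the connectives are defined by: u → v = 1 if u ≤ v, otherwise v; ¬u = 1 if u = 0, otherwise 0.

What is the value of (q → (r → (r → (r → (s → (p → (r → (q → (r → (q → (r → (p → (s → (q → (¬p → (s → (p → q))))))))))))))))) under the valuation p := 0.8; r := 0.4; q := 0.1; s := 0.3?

1.00

¬p: Gödel ¬ of 0.8 = 0 (operand ≠ 0)
(p → q): 0.8 > 0.1, so result = 0.1
(s → (p → q)): 0.3 > 0.1, so result = 0.1
(¬p → (s → (p → q))): 0 ≤ 0.1, so result = 1
(q → (¬p → (s → (p → q)))): 0.1 ≤ 1, so result = 1
(s → (q → (¬p → (s → (p → q))))): 0.3 ≤ 1, so result = 1
(p → (s → (q → (¬p → (s → (p → q)))))): 0.8 ≤ 1, so result = 1
(r → (p → (s → (q → (¬p → (s → (p → q))))))): 0.4 ≤ 1, so result = 1
(q → (r → (p → (s → (q → (¬p → (s → (p → q)))))))): 0.1 ≤ 1, so result = 1
(r → (q → (r → (p → (s → (q → (¬p → (s → (p → q))))))))): 0.4 ≤ 1, so result = 1
(q → (r → (q → (r → (p → (s → (q → (¬p → (s → (p → q)))))))))): 0.1 ≤ 1, so result = 1
(r → (q → (r → (q → (r → (p → (s → (q → (¬p → (s → (p → q))))))))))): 0.4 ≤ 1, so result = 1
(p → (r → (q → (r → (q → (r → (p → (s → (q → (¬p → (s → (p → q)))))))))))): 0.8 ≤ 1, so result = 1
(s → (p → (r → (q → (r → (q → (r → (p → (s → (q → (¬p → (s → (p → q))))))))))))): 0.3 ≤ 1, so result = 1
(r → (s → (p → (r → (q → (r → (q → (r → (p → (s → (q → (¬p → (s → (p → q)))))))))))))): 0.4 ≤ 1, so result = 1
(r → (r → (s → (p → (r → (q → (r → (q → (r → (p → (s → (q → (¬p → (s → (p → q))))))))))))))): 0.4 ≤ 1, so result = 1
(r → (r → (r → (s → (p → (r → (q → (r → (q → (r → (p → (s → (q → (¬p → (s → (p → q)))))))))))))))): 0.4 ≤ 1, so result = 1
(q → (r → (r → (r → (s → (p → (r → (q → (r → (q → (r → (p → (s → (q → (¬p → (s → (p → q))))))))))))))))): 0.1 ≤ 1, so result = 1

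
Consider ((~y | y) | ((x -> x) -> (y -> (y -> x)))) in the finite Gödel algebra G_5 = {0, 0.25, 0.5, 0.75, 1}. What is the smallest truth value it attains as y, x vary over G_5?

0.25

The minimum is attained at y = 0.25, x = 0:
  ~y: Gödel ¬ of 0.25 = 0 (operand ≠ 0)
  (~y | y) = max(0, 0.25) = 0.25
  (x -> x): 0 ≤ 0, so result = 1
  (y -> x): 0.25 > 0, so result = 0
  (y -> (y -> x)): 0.25 > 0, so result = 0
  ((x -> x) -> (y -> (y -> x))): 1 > 0, so result = 0
  ((~y | y) | ((x -> x) -> (y -> (y -> x)))) = max(0.25, 0) = 0.25
Checking all 25 assignments confirms none give a value below 0.25.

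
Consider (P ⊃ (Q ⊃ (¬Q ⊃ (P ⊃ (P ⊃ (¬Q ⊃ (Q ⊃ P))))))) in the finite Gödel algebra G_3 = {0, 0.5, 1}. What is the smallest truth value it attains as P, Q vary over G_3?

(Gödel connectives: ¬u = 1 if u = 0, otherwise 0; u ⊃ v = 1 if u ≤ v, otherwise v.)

1.00

Every assignment gives 1. For instance at P = 0, Q = 0:
  ¬Q: Gödel ¬ of 0 = 1 (operand is 0)
  ¬Q: Gödel ¬ of 0 = 1 (operand is 0)
  (Q ⊃ P): 0 ≤ 0, so result = 1
  (¬Q ⊃ (Q ⊃ P)): 1 ≤ 1, so result = 1
  (P ⊃ (¬Q ⊃ (Q ⊃ P))): 0 ≤ 1, so result = 1
  (P ⊃ (P ⊃ (¬Q ⊃ (Q ⊃ P)))): 0 ≤ 1, so result = 1
  (¬Q ⊃ (P ⊃ (P ⊃ (¬Q ⊃ (Q ⊃ P))))): 1 ≤ 1, so result = 1
  (Q ⊃ (¬Q ⊃ (P ⊃ (P ⊃ (¬Q ⊃ (Q ⊃ P)))))): 0 ≤ 1, so result = 1
  (P ⊃ (Q ⊃ (¬Q ⊃ (P ⊃ (P ⊃ (¬Q ⊃ (Q ⊃ P))))))): 0 ≤ 1, so result = 1
All 9 assignments give value 1 — the formula is a G_3-tautology.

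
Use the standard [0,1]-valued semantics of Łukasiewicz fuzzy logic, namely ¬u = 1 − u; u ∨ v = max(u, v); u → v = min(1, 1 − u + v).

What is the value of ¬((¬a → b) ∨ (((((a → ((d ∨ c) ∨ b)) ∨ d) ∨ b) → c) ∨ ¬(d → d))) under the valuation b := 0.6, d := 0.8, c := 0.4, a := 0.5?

¬a: Łukasiewicz ¬ gives 1 − 0.5 = 0.5
(¬a → b): min(1, 1 − 0.5 + 0.6) = 1
(d ∨ c) = max(0.8, 0.4) = 0.8
((d ∨ c) ∨ b) = max(0.8, 0.6) = 0.8
(a → ((d ∨ c) ∨ b)): min(1, 1 − 0.5 + 0.8) = 1
((a → ((d ∨ c) ∨ b)) ∨ d) = max(1, 0.8) = 1
(((a → ((d ∨ c) ∨ b)) ∨ d) ∨ b) = max(1, 0.6) = 1
((((a → ((d ∨ c) ∨ b)) ∨ d) ∨ b) → c): min(1, 1 − 1 + 0.4) = 0.4
(d → d): min(1, 1 − 0.8 + 0.8) = 1
¬(d → d): Łukasiewicz ¬ gives 1 − 1 = 0
(((((a → ((d ∨ c) ∨ b)) ∨ d) ∨ b) → c) ∨ ¬(d → d)) = max(0.4, 0) = 0.4
((¬a → b) ∨ (((((a → ((d ∨ c) ∨ b)) ∨ d) ∨ b) → c) ∨ ¬(d → d))) = max(1, 0.4) = 1
¬((¬a → b) ∨ (((((a → ((d ∨ c) ∨ b)) ∨ d) ∨ b) → c) ∨ ¬(d → d))): Łukasiewicz ¬ gives 1 − 1 = 0

0.00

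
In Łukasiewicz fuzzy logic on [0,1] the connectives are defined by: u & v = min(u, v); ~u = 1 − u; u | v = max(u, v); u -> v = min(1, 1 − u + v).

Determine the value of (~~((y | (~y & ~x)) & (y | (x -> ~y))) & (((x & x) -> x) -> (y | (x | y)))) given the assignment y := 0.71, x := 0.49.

0.71

~y: Łukasiewicz ¬ gives 1 − 0.71 = 0.29
~x: Łukasiewicz ¬ gives 1 − 0.49 = 0.51
(~y & ~x) = min(0.29, 0.51) = 0.29
(y | (~y & ~x)) = max(0.71, 0.29) = 0.71
~y: Łukasiewicz ¬ gives 1 − 0.71 = 0.29
(x -> ~y): min(1, 1 − 0.49 + 0.29) = 0.8
(y | (x -> ~y)) = max(0.71, 0.8) = 0.8
((y | (~y & ~x)) & (y | (x -> ~y))) = min(0.71, 0.8) = 0.71
~((y | (~y & ~x)) & (y | (x -> ~y))): Łukasiewicz ¬ gives 1 − 0.71 = 0.29
~~((y | (~y & ~x)) & (y | (x -> ~y))): Łukasiewicz ¬ gives 1 − 0.29 = 0.71
(x & x) = min(0.49, 0.49) = 0.49
((x & x) -> x): min(1, 1 − 0.49 + 0.49) = 1
(x | y) = max(0.49, 0.71) = 0.71
(y | (x | y)) = max(0.71, 0.71) = 0.71
(((x & x) -> x) -> (y | (x | y))): min(1, 1 − 1 + 0.71) = 0.71
(~~((y | (~y & ~x)) & (y | (x -> ~y))) & (((x & x) -> x) -> (y | (x | y)))) = min(0.71, 0.71) = 0.71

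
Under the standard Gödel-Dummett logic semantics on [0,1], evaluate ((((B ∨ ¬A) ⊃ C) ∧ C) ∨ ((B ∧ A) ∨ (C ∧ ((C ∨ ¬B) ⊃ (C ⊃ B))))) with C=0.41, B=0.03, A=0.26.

¬A: Gödel ¬ of 0.26 = 0 (operand ≠ 0)
(B ∨ ¬A) = max(0.03, 0) = 0.03
((B ∨ ¬A) ⊃ C): 0.03 ≤ 0.41, so result = 1
(((B ∨ ¬A) ⊃ C) ∧ C) = min(1, 0.41) = 0.41
(B ∧ A) = min(0.03, 0.26) = 0.03
¬B: Gödel ¬ of 0.03 = 0 (operand ≠ 0)
(C ∨ ¬B) = max(0.41, 0) = 0.41
(C ⊃ B): 0.41 > 0.03, so result = 0.03
((C ∨ ¬B) ⊃ (C ⊃ B)): 0.41 > 0.03, so result = 0.03
(C ∧ ((C ∨ ¬B) ⊃ (C ⊃ B))) = min(0.41, 0.03) = 0.03
((B ∧ A) ∨ (C ∧ ((C ∨ ¬B) ⊃ (C ⊃ B)))) = max(0.03, 0.03) = 0.03
((((B ∨ ¬A) ⊃ C) ∧ C) ∨ ((B ∧ A) ∨ (C ∧ ((C ∨ ¬B) ⊃ (C ⊃ B))))) = max(0.41, 0.03) = 0.41

0.41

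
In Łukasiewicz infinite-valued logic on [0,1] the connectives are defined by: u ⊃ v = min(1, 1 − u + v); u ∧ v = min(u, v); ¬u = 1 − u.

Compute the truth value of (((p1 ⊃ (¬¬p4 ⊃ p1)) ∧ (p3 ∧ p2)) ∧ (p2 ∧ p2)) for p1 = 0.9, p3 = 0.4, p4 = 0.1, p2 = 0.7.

0.40

¬p4: Łukasiewicz ¬ gives 1 − 0.1 = 0.9
¬¬p4: Łukasiewicz ¬ gives 1 − 0.9 = 0.1
(¬¬p4 ⊃ p1): min(1, 1 − 0.1 + 0.9) = 1
(p1 ⊃ (¬¬p4 ⊃ p1)): min(1, 1 − 0.9 + 1) = 1
(p3 ∧ p2) = min(0.4, 0.7) = 0.4
((p1 ⊃ (¬¬p4 ⊃ p1)) ∧ (p3 ∧ p2)) = min(1, 0.4) = 0.4
(p2 ∧ p2) = min(0.7, 0.7) = 0.7
(((p1 ⊃ (¬¬p4 ⊃ p1)) ∧ (p3 ∧ p2)) ∧ (p2 ∧ p2)) = min(0.4, 0.7) = 0.4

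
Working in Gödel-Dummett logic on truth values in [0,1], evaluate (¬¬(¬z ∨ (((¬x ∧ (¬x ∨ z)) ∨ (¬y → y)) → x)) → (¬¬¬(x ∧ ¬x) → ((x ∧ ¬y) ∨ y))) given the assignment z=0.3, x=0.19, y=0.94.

¬z: Gödel ¬ of 0.3 = 0 (operand ≠ 0)
¬x: Gödel ¬ of 0.19 = 0 (operand ≠ 0)
¬x: Gödel ¬ of 0.19 = 0 (operand ≠ 0)
(¬x ∨ z) = max(0, 0.3) = 0.3
(¬x ∧ (¬x ∨ z)) = min(0, 0.3) = 0
¬y: Gödel ¬ of 0.94 = 0 (operand ≠ 0)
(¬y → y): 0 ≤ 0.94, so result = 1
((¬x ∧ (¬x ∨ z)) ∨ (¬y → y)) = max(0, 1) = 1
(((¬x ∧ (¬x ∨ z)) ∨ (¬y → y)) → x): 1 > 0.19, so result = 0.19
(¬z ∨ (((¬x ∧ (¬x ∨ z)) ∨ (¬y → y)) → x)) = max(0, 0.19) = 0.19
¬(¬z ∨ (((¬x ∧ (¬x ∨ z)) ∨ (¬y → y)) → x)): Gödel ¬ of 0.19 = 0 (operand ≠ 0)
¬¬(¬z ∨ (((¬x ∧ (¬x ∨ z)) ∨ (¬y → y)) → x)): Gödel ¬ of 0 = 1 (operand is 0)
¬x: Gödel ¬ of 0.19 = 0 (operand ≠ 0)
(x ∧ ¬x) = min(0.19, 0) = 0
¬(x ∧ ¬x): Gödel ¬ of 0 = 1 (operand is 0)
¬¬(x ∧ ¬x): Gödel ¬ of 1 = 0 (operand ≠ 0)
¬¬¬(x ∧ ¬x): Gödel ¬ of 0 = 1 (operand is 0)
¬y: Gödel ¬ of 0.94 = 0 (operand ≠ 0)
(x ∧ ¬y) = min(0.19, 0) = 0
((x ∧ ¬y) ∨ y) = max(0, 0.94) = 0.94
(¬¬¬(x ∧ ¬x) → ((x ∧ ¬y) ∨ y)): 1 > 0.94, so result = 0.94
(¬¬(¬z ∨ (((¬x ∧ (¬x ∨ z)) ∨ (¬y → y)) → x)) → (¬¬¬(x ∧ ¬x) → ((x ∧ ¬y) ∨ y))): 1 > 0.94, so result = 0.94

0.94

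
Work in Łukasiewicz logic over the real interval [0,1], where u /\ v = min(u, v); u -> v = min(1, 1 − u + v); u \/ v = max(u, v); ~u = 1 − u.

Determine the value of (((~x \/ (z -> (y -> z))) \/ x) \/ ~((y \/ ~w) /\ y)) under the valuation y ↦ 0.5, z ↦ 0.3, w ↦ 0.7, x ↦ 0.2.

1.00

~x: Łukasiewicz ¬ gives 1 − 0.2 = 0.8
(y -> z): min(1, 1 − 0.5 + 0.3) = 0.8
(z -> (y -> z)): min(1, 1 − 0.3 + 0.8) = 1
(~x \/ (z -> (y -> z))) = max(0.8, 1) = 1
((~x \/ (z -> (y -> z))) \/ x) = max(1, 0.2) = 1
~w: Łukasiewicz ¬ gives 1 − 0.7 = 0.3
(y \/ ~w) = max(0.5, 0.3) = 0.5
((y \/ ~w) /\ y) = min(0.5, 0.5) = 0.5
~((y \/ ~w) /\ y): Łukasiewicz ¬ gives 1 − 0.5 = 0.5
(((~x \/ (z -> (y -> z))) \/ x) \/ ~((y \/ ~w) /\ y)) = max(1, 0.5) = 1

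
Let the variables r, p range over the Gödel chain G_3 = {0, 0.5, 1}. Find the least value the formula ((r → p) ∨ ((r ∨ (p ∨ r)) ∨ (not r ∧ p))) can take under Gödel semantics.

0.50

The minimum is attained at r = 0.5, p = 0:
  (r → p): 0.5 > 0, so result = 0
  (p ∨ r) = max(0, 0.5) = 0.5
  (r ∨ (p ∨ r)) = max(0.5, 0.5) = 0.5
  not r: Gödel ¬ of 0.5 = 0 (operand ≠ 0)
  (not r ∧ p) = min(0, 0) = 0
  ((r ∨ (p ∨ r)) ∨ (not r ∧ p)) = max(0.5, 0) = 0.5
  ((r → p) ∨ ((r ∨ (p ∨ r)) ∨ (not r ∧ p))) = max(0, 0.5) = 0.5
Checking all 9 assignments confirms none give a value below 0.50.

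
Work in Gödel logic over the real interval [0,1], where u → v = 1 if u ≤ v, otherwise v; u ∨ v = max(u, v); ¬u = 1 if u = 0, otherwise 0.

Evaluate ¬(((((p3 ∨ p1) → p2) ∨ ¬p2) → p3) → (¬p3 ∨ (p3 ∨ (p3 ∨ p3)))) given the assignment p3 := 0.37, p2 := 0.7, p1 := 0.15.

(p3 ∨ p1) = max(0.37, 0.15) = 0.37
((p3 ∨ p1) → p2): 0.37 ≤ 0.7, so result = 1
¬p2: Gödel ¬ of 0.7 = 0 (operand ≠ 0)
(((p3 ∨ p1) → p2) ∨ ¬p2) = max(1, 0) = 1
((((p3 ∨ p1) → p2) ∨ ¬p2) → p3): 1 > 0.37, so result = 0.37
¬p3: Gödel ¬ of 0.37 = 0 (operand ≠ 0)
(p3 ∨ p3) = max(0.37, 0.37) = 0.37
(p3 ∨ (p3 ∨ p3)) = max(0.37, 0.37) = 0.37
(¬p3 ∨ (p3 ∨ (p3 ∨ p3))) = max(0, 0.37) = 0.37
(((((p3 ∨ p1) → p2) ∨ ¬p2) → p3) → (¬p3 ∨ (p3 ∨ (p3 ∨ p3)))): 0.37 ≤ 0.37, so result = 1
¬(((((p3 ∨ p1) → p2) ∨ ¬p2) → p3) → (¬p3 ∨ (p3 ∨ (p3 ∨ p3)))): Gödel ¬ of 1 = 0 (operand ≠ 0)

0.00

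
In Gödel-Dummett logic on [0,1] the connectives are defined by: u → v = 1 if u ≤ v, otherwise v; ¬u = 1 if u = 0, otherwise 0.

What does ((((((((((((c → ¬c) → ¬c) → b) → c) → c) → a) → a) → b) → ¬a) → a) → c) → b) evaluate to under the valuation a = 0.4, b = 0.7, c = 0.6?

1.00

¬c: Gödel ¬ of 0.6 = 0 (operand ≠ 0)
(c → ¬c): 0.6 > 0, so result = 0
¬c: Gödel ¬ of 0.6 = 0 (operand ≠ 0)
((c → ¬c) → ¬c): 0 ≤ 0, so result = 1
(((c → ¬c) → ¬c) → b): 1 > 0.7, so result = 0.7
((((c → ¬c) → ¬c) → b) → c): 0.7 > 0.6, so result = 0.6
(((((c → ¬c) → ¬c) → b) → c) → c): 0.6 ≤ 0.6, so result = 1
((((((c → ¬c) → ¬c) → b) → c) → c) → a): 1 > 0.4, so result = 0.4
(((((((c → ¬c) → ¬c) → b) → c) → c) → a) → a): 0.4 ≤ 0.4, so result = 1
((((((((c → ¬c) → ¬c) → b) → c) → c) → a) → a) → b): 1 > 0.7, so result = 0.7
¬a: Gödel ¬ of 0.4 = 0 (operand ≠ 0)
(((((((((c → ¬c) → ¬c) → b) → c) → c) → a) → a) → b) → ¬a): 0.7 > 0, so result = 0
((((((((((c → ¬c) → ¬c) → b) → c) → c) → a) → a) → b) → ¬a) → a): 0 ≤ 0.4, so result = 1
(((((((((((c → ¬c) → ¬c) → b) → c) → c) → a) → a) → b) → ¬a) → a) → c): 1 > 0.6, so result = 0.6
((((((((((((c → ¬c) → ¬c) → b) → c) → c) → a) → a) → b) → ¬a) → a) → c) → b): 0.6 ≤ 0.7, so result = 1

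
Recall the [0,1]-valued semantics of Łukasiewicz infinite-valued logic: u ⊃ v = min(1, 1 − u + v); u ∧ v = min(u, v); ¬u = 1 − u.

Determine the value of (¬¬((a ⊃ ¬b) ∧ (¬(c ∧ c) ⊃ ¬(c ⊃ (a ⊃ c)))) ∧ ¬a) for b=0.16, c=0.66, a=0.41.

0.59

¬b: Łukasiewicz ¬ gives 1 − 0.16 = 0.84
(a ⊃ ¬b): min(1, 1 − 0.41 + 0.84) = 1
(c ∧ c) = min(0.66, 0.66) = 0.66
¬(c ∧ c): Łukasiewicz ¬ gives 1 − 0.66 = 0.34
(a ⊃ c): min(1, 1 − 0.41 + 0.66) = 1
(c ⊃ (a ⊃ c)): min(1, 1 − 0.66 + 1) = 1
¬(c ⊃ (a ⊃ c)): Łukasiewicz ¬ gives 1 − 1 = 0
(¬(c ∧ c) ⊃ ¬(c ⊃ (a ⊃ c))): min(1, 1 − 0.34 + 0) = 0.66
((a ⊃ ¬b) ∧ (¬(c ∧ c) ⊃ ¬(c ⊃ (a ⊃ c)))) = min(1, 0.66) = 0.66
¬((a ⊃ ¬b) ∧ (¬(c ∧ c) ⊃ ¬(c ⊃ (a ⊃ c)))): Łukasiewicz ¬ gives 1 − 0.66 = 0.34
¬¬((a ⊃ ¬b) ∧ (¬(c ∧ c) ⊃ ¬(c ⊃ (a ⊃ c)))): Łukasiewicz ¬ gives 1 − 0.34 = 0.66
¬a: Łukasiewicz ¬ gives 1 − 0.41 = 0.59
(¬¬((a ⊃ ¬b) ∧ (¬(c ∧ c) ⊃ ¬(c ⊃ (a ⊃ c)))) ∧ ¬a) = min(0.66, 0.59) = 0.59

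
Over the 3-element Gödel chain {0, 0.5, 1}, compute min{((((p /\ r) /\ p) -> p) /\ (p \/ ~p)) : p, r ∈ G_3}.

The minimum is attained at p = 0.5, r = 0:
  (p /\ r) = min(0.5, 0) = 0
  ((p /\ r) /\ p) = min(0, 0.5) = 0
  (((p /\ r) /\ p) -> p): 0 ≤ 0.5, so result = 1
  ~p: Gödel ¬ of 0.5 = 0 (operand ≠ 0)
  (p \/ ~p) = max(0.5, 0) = 0.5
  ((((p /\ r) /\ p) -> p) /\ (p \/ ~p)) = min(1, 0.5) = 0.5
Checking all 9 assignments confirms none give a value below 0.50.

0.50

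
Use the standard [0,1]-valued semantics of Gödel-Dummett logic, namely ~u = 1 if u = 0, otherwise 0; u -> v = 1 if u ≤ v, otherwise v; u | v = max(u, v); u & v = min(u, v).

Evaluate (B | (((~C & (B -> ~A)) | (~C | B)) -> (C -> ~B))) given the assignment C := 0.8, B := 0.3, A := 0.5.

0.30

~C: Gödel ¬ of 0.8 = 0 (operand ≠ 0)
~A: Gödel ¬ of 0.5 = 0 (operand ≠ 0)
(B -> ~A): 0.3 > 0, so result = 0
(~C & (B -> ~A)) = min(0, 0) = 0
~C: Gödel ¬ of 0.8 = 0 (operand ≠ 0)
(~C | B) = max(0, 0.3) = 0.3
((~C & (B -> ~A)) | (~C | B)) = max(0, 0.3) = 0.3
~B: Gödel ¬ of 0.3 = 0 (operand ≠ 0)
(C -> ~B): 0.8 > 0, so result = 0
(((~C & (B -> ~A)) | (~C | B)) -> (C -> ~B)): 0.3 > 0, so result = 0
(B | (((~C & (B -> ~A)) | (~C | B)) -> (C -> ~B))) = max(0.3, 0) = 0.3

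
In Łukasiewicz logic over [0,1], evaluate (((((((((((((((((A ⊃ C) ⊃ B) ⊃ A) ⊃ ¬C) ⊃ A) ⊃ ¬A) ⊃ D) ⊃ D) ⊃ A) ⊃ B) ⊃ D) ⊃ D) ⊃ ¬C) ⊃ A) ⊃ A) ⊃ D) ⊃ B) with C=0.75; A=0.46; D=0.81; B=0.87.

(A ⊃ C): min(1, 1 − 0.46 + 0.75) = 1
((A ⊃ C) ⊃ B): min(1, 1 − 1 + 0.87) = 0.87
(((A ⊃ C) ⊃ B) ⊃ A): min(1, 1 − 0.87 + 0.46) = 0.59
¬C: Łukasiewicz ¬ gives 1 − 0.75 = 0.25
((((A ⊃ C) ⊃ B) ⊃ A) ⊃ ¬C): min(1, 1 − 0.59 + 0.25) = 0.66
(((((A ⊃ C) ⊃ B) ⊃ A) ⊃ ¬C) ⊃ A): min(1, 1 − 0.66 + 0.46) = 0.8
¬A: Łukasiewicz ¬ gives 1 − 0.46 = 0.54
((((((A ⊃ C) ⊃ B) ⊃ A) ⊃ ¬C) ⊃ A) ⊃ ¬A): min(1, 1 − 0.8 + 0.54) = 0.74
(((((((A ⊃ C) ⊃ B) ⊃ A) ⊃ ¬C) ⊃ A) ⊃ ¬A) ⊃ D): min(1, 1 − 0.74 + 0.81) = 1
((((((((A ⊃ C) ⊃ B) ⊃ A) ⊃ ¬C) ⊃ A) ⊃ ¬A) ⊃ D) ⊃ D): min(1, 1 − 1 + 0.81) = 0.81
(((((((((A ⊃ C) ⊃ B) ⊃ A) ⊃ ¬C) ⊃ A) ⊃ ¬A) ⊃ D) ⊃ D) ⊃ A): min(1, 1 − 0.81 + 0.46) = 0.65
((((((((((A ⊃ C) ⊃ B) ⊃ A) ⊃ ¬C) ⊃ A) ⊃ ¬A) ⊃ D) ⊃ D) ⊃ A) ⊃ B): min(1, 1 − 0.65 + 0.87) = 1
(((((((((((A ⊃ C) ⊃ B) ⊃ A) ⊃ ¬C) ⊃ A) ⊃ ¬A) ⊃ D) ⊃ D) ⊃ A) ⊃ B) ⊃ D): min(1, 1 − 1 + 0.81) = 0.81
((((((((((((A ⊃ C) ⊃ B) ⊃ A) ⊃ ¬C) ⊃ A) ⊃ ¬A) ⊃ D) ⊃ D) ⊃ A) ⊃ B) ⊃ D) ⊃ D): min(1, 1 − 0.81 + 0.81) = 1
¬C: Łukasiewicz ¬ gives 1 − 0.75 = 0.25
(((((((((((((A ⊃ C) ⊃ B) ⊃ A) ⊃ ¬C) ⊃ A) ⊃ ¬A) ⊃ D) ⊃ D) ⊃ A) ⊃ B) ⊃ D) ⊃ D) ⊃ ¬C): min(1, 1 − 1 + 0.25) = 0.25
((((((((((((((A ⊃ C) ⊃ B) ⊃ A) ⊃ ¬C) ⊃ A) ⊃ ¬A) ⊃ D) ⊃ D) ⊃ A) ⊃ B) ⊃ D) ⊃ D) ⊃ ¬C) ⊃ A): min(1, 1 − 0.25 + 0.46) = 1
(((((((((((((((A ⊃ C) ⊃ B) ⊃ A) ⊃ ¬C) ⊃ A) ⊃ ¬A) ⊃ D) ⊃ D) ⊃ A) ⊃ B) ⊃ D) ⊃ D) ⊃ ¬C) ⊃ A) ⊃ A): min(1, 1 − 1 + 0.46) = 0.46
((((((((((((((((A ⊃ C) ⊃ B) ⊃ A) ⊃ ¬C) ⊃ A) ⊃ ¬A) ⊃ D) ⊃ D) ⊃ A) ⊃ B) ⊃ D) ⊃ D) ⊃ ¬C) ⊃ A) ⊃ A) ⊃ D): min(1, 1 − 0.46 + 0.81) = 1
(((((((((((((((((A ⊃ C) ⊃ B) ⊃ A) ⊃ ¬C) ⊃ A) ⊃ ¬A) ⊃ D) ⊃ D) ⊃ A) ⊃ B) ⊃ D) ⊃ D) ⊃ ¬C) ⊃ A) ⊃ A) ⊃ D) ⊃ B): min(1, 1 − 1 + 0.87) = 0.87

0.87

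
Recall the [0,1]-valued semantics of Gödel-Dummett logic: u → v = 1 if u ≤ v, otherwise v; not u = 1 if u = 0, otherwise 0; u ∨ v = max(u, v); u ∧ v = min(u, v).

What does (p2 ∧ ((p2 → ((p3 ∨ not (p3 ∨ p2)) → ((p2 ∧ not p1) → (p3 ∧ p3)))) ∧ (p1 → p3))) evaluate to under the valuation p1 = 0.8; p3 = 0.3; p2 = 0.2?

0.20

(p3 ∨ p2) = max(0.3, 0.2) = 0.3
not (p3 ∨ p2): Gödel ¬ of 0.3 = 0 (operand ≠ 0)
(p3 ∨ not (p3 ∨ p2)) = max(0.3, 0) = 0.3
not p1: Gödel ¬ of 0.8 = 0 (operand ≠ 0)
(p2 ∧ not p1) = min(0.2, 0) = 0
(p3 ∧ p3) = min(0.3, 0.3) = 0.3
((p2 ∧ not p1) → (p3 ∧ p3)): 0 ≤ 0.3, so result = 1
((p3 ∨ not (p3 ∨ p2)) → ((p2 ∧ not p1) → (p3 ∧ p3))): 0.3 ≤ 1, so result = 1
(p2 → ((p3 ∨ not (p3 ∨ p2)) → ((p2 ∧ not p1) → (p3 ∧ p3)))): 0.2 ≤ 1, so result = 1
(p1 → p3): 0.8 > 0.3, so result = 0.3
((p2 → ((p3 ∨ not (p3 ∨ p2)) → ((p2 ∧ not p1) → (p3 ∧ p3)))) ∧ (p1 → p3)) = min(1, 0.3) = 0.3
(p2 ∧ ((p2 → ((p3 ∨ not (p3 ∨ p2)) → ((p2 ∧ not p1) → (p3 ∧ p3)))) ∧ (p1 → p3))) = min(0.2, 0.3) = 0.2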